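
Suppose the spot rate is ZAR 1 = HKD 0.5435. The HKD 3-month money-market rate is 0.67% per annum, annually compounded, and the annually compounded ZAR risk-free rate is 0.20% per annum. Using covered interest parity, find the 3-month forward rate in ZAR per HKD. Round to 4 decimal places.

1.8378

T = 3/12 years.
Growth of 1 HKD over T: (1 + 0.0067)^(3/12) = 1.0016708.
Growth of 1 ZAR over T: (1 + 0.0020)^(3/12) = 1.0004996.
Forward (HKD per ZAR) = 0.5435 × 1.0016708 / 1.0004996 = 0.5441362.
Invert for ZAR per HKD: 1 / 0.5441362 = 1.8378.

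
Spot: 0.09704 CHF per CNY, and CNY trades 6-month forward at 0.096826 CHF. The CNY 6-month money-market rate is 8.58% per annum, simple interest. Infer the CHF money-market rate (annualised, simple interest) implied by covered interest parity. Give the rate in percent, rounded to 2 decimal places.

T = 6/12 years.
F/S = 0.096826/0.09704 = 0.9977947 = (growth of CHF) / (growth of CNY).
The CNY side grows by 1 + 0.0858×6/12 = 1.042900.
Hence g_CHF = 1.0406001.
r = (1.0406001 − 1)/(6/12) = 0.081200 → 8.12%.

8.12%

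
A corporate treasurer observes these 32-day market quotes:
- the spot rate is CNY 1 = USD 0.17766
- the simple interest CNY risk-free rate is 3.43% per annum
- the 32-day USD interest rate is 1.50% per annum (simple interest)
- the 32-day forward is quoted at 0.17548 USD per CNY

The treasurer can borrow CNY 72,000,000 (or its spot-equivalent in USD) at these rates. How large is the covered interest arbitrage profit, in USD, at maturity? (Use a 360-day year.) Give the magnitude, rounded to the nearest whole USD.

USD 135,494

T = 32/360 years.
Keep in CNY, deliver into the forward: 72,000,000·1.0030488889·0.17548 = USD 12,673,081.37.
Swap to USD now, deposit: 72,000,000·0.17766·1.0013333333 = USD 12,808,575.36.
The quoted forward undervalues CNY, so borrow CNY, convert to USD at spot, deposit the USD at 1.50%, and buy CNY forward at 0.17548 to cover the loan.
Arbitrage profit = |12,673,081.37 − 12,808,575.36| = USD 135,494.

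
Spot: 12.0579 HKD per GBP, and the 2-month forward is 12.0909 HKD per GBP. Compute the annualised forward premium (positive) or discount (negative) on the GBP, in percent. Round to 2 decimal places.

T = 2/12 years.
GBP trades forward at +0.27368% vs spot over the period.
×(1/T) gives 1.64% p.a.

+1.64%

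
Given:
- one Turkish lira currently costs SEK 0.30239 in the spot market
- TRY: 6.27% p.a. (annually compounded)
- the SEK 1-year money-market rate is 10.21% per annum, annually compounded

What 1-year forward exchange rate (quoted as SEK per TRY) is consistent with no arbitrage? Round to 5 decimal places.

0.31360

T = 1 year.
SEK accumulates by (1 + 0.1021)^1 = 1.102100.
TRY growth factor: (1 + 0.0627)^1 = 1.062700.
So F = 0.30239 × 1.102100 / 1.062700 = 0.3136012 (SEK/TRY).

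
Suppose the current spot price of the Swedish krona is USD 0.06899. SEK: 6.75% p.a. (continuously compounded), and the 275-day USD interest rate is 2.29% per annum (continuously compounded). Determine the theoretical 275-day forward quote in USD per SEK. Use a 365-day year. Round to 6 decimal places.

0.066710

T = 275/365 years.
USD growth factor: e^(0.0229×275/365) = 1.0174031.
SEK accumulates by e^(0.0675×275/365) = 1.0521715.
So F = 0.06899 × 1.0174031 / 1.0521715 = 0.06671027 (USD/SEK).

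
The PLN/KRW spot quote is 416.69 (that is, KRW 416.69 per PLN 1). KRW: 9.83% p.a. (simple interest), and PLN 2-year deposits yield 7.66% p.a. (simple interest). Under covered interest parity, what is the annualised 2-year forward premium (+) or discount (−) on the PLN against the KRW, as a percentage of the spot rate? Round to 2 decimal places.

T = 2 years.
F = S · g_KRW/g_PLN = 416.69 × 1.196600/1.153200 = 432.37188.
Annualised premium = (F − S)/S × (1/T) = (432.37188 − 416.69)/416.69 ÷ 2 = 1.88%.

+1.88%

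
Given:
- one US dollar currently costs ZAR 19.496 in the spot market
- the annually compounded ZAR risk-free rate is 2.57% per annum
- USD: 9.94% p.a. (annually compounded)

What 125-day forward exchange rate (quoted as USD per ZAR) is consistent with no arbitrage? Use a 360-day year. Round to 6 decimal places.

T = 125/360 years.
Growth of 1 ZAR over T: (1 + 0.0257)^(125/360) = 1.0088498.
USD accumulates by (1 + 0.0994)^(125/360) = 1.0334517.
CIP: F = S · (grow ZAR)/(grow USD) = 19.496 × 1.0088498/1.0334517 = 19.03189 ZAR per USD.
Quoted the other way: 1/19.03189 = 0.052543 USD per ZAR.

0.052543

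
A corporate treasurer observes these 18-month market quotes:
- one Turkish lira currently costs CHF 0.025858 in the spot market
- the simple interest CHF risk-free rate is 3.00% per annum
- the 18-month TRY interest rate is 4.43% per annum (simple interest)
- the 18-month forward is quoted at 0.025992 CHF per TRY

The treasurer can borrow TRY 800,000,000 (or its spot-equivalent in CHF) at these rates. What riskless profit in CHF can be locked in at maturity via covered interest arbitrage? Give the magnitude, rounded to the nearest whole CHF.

T = 18/12 years.
Route A — deposit TRY, sell forward: 800,000,000 × 1.066450 × 0.025992 = CHF 22,175,334.72.
Route B — convert at spot, deposit CHF: 800,000,000 × 0.025858 × 1.045000 = CHF 21,617,288.00.
The quoted forward overvalues TRY, so borrow CHF, buy TRY at spot, deposit the TRY at 4.43%, and sell the proceeds forward at 0.025992.
Arbitrage profit = |22,175,334.72 − 21,617,288.00| = CHF 558,047.

CHF 558,047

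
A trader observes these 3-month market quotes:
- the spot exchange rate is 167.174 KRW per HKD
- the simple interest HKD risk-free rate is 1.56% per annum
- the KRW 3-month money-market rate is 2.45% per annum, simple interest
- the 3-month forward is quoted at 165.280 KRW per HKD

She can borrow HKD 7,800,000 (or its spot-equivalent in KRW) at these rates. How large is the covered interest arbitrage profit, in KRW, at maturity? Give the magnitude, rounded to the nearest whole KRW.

KRW 17,732,120

T = 3/12 years.
Invest the HKD and cover forward: 7,800,000 × 1.003900 × 165.280 = KRW 1,294,211,817.60.
Convert at spot and invest in KRW: 7,800,000 × 167.174 × 1.006125 = KRW 1,311,943,937.85.
The quoted forward undervalues HKD, so borrow HKD, convert to KRW at spot, deposit the KRW at 2.45%, and buy HKD forward at 165.280 to cover the loan.
Arbitrage profit = |1,294,211,817.60 − 1,311,943,937.85| = KRW 17,732,120.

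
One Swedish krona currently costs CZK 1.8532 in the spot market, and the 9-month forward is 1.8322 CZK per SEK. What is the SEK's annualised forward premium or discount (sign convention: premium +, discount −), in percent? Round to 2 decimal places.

-1.51%

T = 9/12 years.
Period premium: (1.8322 − 1.8532)/1.8532 = -0.0113318.
Per annum: -0.0113318 / (9/12) = -0.015109 = -1.51%.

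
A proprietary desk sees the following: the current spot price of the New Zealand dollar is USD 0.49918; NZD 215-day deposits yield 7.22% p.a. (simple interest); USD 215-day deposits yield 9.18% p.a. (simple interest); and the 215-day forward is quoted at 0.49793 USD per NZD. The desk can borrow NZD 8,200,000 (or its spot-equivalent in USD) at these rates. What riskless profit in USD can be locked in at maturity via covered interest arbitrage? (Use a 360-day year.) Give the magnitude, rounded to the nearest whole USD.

USD 58,606

T = 215/360 years.
Keep in NZD, deliver into the forward: 8,200,000·1.043119444·0.49793 = USD 4,259,083.81.
Swap to USD now, deposit: 8,200,000·0.49918·1.054825 = USD 4,317,689.86.
The quoted forward undervalues NZD, so borrow NZD, convert to USD at spot, deposit the USD at 9.18%, and buy NZD forward at 0.49793 to cover the loan.
Arbitrage profit = |4,259,083.81 − 4,317,689.86| = USD 58,606.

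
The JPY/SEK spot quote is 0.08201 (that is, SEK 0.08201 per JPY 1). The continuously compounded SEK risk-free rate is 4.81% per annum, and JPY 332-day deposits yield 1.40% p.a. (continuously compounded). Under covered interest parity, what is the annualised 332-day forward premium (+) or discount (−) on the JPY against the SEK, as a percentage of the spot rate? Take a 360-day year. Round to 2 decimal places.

T = 332/360 years.
F = S · g_SEK/g_JPY = 0.08201 × 1.0453575/1.0129948 = 0.08463002.
Annualised premium = (F − S)/S × (1/T) = (0.08463002 − 0.08201)/0.08201 ÷ (332/360) = 3.46%.

+3.46%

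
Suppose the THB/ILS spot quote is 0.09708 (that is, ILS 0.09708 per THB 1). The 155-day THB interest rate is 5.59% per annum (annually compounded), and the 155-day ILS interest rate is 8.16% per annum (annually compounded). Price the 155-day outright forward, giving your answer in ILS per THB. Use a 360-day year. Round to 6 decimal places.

0.098090

T = 155/360 years.
ILS accumulates by (1 + 0.0816)^(155/360) = 1.0343502.
THB growth factor: (1 + 0.0559)^(155/360) = 1.0236958.
Forward (ILS per THB) = 0.09708 × 1.0343502 / 1.0236958 = 0.09809039.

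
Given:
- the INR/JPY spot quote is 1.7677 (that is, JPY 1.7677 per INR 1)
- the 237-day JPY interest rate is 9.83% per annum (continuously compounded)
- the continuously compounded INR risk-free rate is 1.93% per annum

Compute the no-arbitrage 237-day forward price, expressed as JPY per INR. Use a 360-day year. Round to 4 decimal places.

1.8621

T = 237/360 years.
Growth of 1 JPY over T: e^(0.0983×237/360) = 1.066854.
INR growth factor: e^(0.0193×237/360) = 1.0127869.
CIP: F = S · (grow JPY)/(grow INR) = 1.7677 × 1.066854/1.0127869 = 1.862068 JPY per INR.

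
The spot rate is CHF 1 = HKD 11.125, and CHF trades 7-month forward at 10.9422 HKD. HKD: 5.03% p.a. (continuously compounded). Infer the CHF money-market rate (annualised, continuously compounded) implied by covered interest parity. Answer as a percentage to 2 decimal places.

7.87%

T = 7/12 years.
CIP gives F = S · g_HKD/g_CHF, so g_HKD/g_CHF = 10.9422/11.125 = 0.9835685.
HKD growth factor: e^(0.0503×7/12) = 1.0297764.
That pins the CHF growth at 1.0469798.
Take logs: ln 1.0469798 / (7/12) = 0.078702, so 7.87%.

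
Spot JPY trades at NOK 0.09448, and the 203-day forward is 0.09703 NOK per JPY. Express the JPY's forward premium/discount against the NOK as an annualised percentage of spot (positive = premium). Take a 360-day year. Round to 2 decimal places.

T = 203/360 years.
Period premium: (0.09703 − 0.09448)/0.09448 = 0.0269898.
Annualise by dividing by T: 0.0269898 / (203/360) = 0.047864 → 4.79%.

+4.79%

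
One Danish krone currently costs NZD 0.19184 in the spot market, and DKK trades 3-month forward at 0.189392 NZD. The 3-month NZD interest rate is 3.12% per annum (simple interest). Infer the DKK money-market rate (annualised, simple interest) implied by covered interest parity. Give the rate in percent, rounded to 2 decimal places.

T = 3/12 years.
By CIP, F/S equals the NZD-to-DKK growth ratio: 0.189392/0.19184 = 0.9872394.
NZD growth factor: 1 + 0.0312×3/12 = 1.007800.
Hence g_DKK = 1.0208264.
(1.0208264 − 1)/T = 0.083306, i.e. 8.33%.

8.33%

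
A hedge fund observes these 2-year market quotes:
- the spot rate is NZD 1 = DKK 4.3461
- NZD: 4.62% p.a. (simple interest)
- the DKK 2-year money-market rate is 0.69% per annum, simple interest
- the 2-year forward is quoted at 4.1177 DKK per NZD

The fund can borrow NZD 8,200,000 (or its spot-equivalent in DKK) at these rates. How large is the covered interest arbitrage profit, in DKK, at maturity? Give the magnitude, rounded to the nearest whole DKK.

DKK 755,214

T = 2 years.
Route A — deposit NZD, sell forward: 8,200,000 × 1.092400 × 4.1177 = DKK 36,885,038.94.
Route B — convert at spot, deposit DKK: 8,200,000 × 4.3461 × 1.013800 = DKK 36,129,824.68.
The quoted forward overvalues NZD, so borrow DKK, buy NZD at spot, deposit the NZD at 4.62%, and sell the proceeds forward at 4.1177.
Arbitrage profit = |36,885,038.94 − 36,129,824.68| = DKK 755,214.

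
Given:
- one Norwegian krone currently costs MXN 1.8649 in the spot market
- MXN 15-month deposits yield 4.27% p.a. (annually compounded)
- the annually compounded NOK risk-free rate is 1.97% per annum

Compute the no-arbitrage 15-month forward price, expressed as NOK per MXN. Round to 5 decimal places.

0.52148

T = 15/12 years.
Growth of 1 MXN over T: (1 + 0.0427)^(15/12) = 1.0536569.
Growth of 1 NOK over T: (1 + 0.0197)^(15/12) = 1.0246853.
So F = 1.8649 × 1.0536569 / 1.0246853 = 1.917628 (MXN/NOK).
Invert for NOK per MXN: 1 / 1.917628 = 0.52148.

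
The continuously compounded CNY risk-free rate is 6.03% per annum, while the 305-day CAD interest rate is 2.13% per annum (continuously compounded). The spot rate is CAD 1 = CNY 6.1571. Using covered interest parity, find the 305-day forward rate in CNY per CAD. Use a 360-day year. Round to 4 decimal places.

6.3639

T = 305/360 years.
CNY accumulates by e^(0.0603×305/360) = 1.052415.
CAD accumulates by e^(0.0213×305/360) = 1.0182096.
So F = 6.1571 × 1.052415 / 1.0182096 = 6.363940 (CNY/CAD).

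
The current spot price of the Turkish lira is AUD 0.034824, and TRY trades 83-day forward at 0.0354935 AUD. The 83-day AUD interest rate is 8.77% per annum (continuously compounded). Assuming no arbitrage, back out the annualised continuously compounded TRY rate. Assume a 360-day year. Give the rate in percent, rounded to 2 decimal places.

T = 83/360 years.
CIP gives F = S · g_AUD/g_TRY, so g_AUD/g_TRY = 0.0354935/0.034824 = 1.0192252.
AUD growth factor: e^(0.0877×83/360) = 1.0204255.
So the TRY growth factor = 1.0011777.
r = ln(1.0011777)/(83/360) = 0.005105 → 0.51%.

0.51%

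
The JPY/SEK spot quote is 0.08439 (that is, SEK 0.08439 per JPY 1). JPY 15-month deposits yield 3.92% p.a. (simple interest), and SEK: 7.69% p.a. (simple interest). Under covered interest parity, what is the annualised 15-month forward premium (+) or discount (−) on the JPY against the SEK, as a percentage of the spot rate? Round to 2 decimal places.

+3.59%

T = 15/12 years.
No-arbitrage forward: 0.08439 × 1.096125 / 1.049000 = 0.08818111 SEK/JPY.
(F − S)/S ÷ T = (0.08818111 − 0.08439)/0.08439/(15/12) = 0.035939 → 3.59%.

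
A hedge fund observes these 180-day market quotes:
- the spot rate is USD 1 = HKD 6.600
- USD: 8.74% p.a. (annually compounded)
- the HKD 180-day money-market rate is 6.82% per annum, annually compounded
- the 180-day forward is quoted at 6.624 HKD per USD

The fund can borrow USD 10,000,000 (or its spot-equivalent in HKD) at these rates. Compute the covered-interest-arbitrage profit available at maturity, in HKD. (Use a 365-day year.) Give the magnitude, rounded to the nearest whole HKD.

HKD 851,765

T = 180/365 years.
Route A — deposit USD, sell forward: 10,000,000 × 1.0421864499 × 6.624 = HKD 69,034,430.44.
Route B — convert at spot, deposit HKD: 10,000,000 × 6.600 × 1.0330706811 = HKD 68,182,664.95.
The quoted forward overvalues USD, so borrow HKD, buy USD at spot, deposit the USD at 8.74%, and sell the proceeds forward at 6.624.
Profit = 69,034,430.44 − 68,182,664.95 = HKD 851,765.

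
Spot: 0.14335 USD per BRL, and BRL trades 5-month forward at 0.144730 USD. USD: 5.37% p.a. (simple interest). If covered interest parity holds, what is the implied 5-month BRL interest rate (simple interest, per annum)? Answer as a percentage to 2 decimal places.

3.03%

T = 5/12 years.
CIP gives F = S · g_USD/g_BRL, so g_USD/g_BRL = 0.14473/0.14335 = 1.0096268.
USD growth factor: 1 + 0.0537×5/12 = 1.022375.
So the BRL growth factor = 1.0126266.
r = (1.0126266 − 1)/(5/12) = 0.030304 → 3.03%.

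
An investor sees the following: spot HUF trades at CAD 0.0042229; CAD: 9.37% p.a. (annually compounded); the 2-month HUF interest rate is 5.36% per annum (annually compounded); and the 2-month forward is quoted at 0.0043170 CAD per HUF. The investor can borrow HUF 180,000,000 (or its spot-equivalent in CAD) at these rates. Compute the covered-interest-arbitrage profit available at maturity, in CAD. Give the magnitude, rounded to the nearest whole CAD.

CAD 12,298

T = 2/12 years.
Invest the HUF and cover forward: 180,000,000 × 1.00874012 × 0.0043170 = CAD 783,851.60.
Convert at spot and invest in CAD: 180,000,000 × 0.0042229 × 1.01503972 = CAD 771,554.02.
The quoted forward overvalues HUF, so borrow CAD, buy HUF at spot, deposit the HUF at 5.36%, and sell the proceeds forward at 0.0043170.
Arbitrage profit = |783,851.60 − 771,554.02| = CAD 12,298.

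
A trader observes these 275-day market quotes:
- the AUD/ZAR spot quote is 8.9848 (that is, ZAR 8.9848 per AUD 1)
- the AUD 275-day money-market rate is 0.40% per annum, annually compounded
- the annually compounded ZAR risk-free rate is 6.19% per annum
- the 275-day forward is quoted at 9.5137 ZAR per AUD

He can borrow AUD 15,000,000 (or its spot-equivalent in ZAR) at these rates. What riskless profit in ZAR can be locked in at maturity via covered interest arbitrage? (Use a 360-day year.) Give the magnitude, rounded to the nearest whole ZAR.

T = 275/360 years.
Invest the AUD and cover forward: 15,000,000 × 1.00305411503 × 9.5137 = ZAR 143,141,339.01.
Convert at spot and invest in ZAR: 15,000,000 × 8.9848 × 1.04694770231 = ZAR 141,099,235.74.
The quoted forward overvalues AUD, so borrow ZAR, buy AUD at spot, deposit the AUD at 0.40%, and sell the proceeds forward at 9.5137.
Arbitrage profit = |143,141,339.01 − 141,099,235.74| = ZAR 2,042,103.

ZAR 2,042,103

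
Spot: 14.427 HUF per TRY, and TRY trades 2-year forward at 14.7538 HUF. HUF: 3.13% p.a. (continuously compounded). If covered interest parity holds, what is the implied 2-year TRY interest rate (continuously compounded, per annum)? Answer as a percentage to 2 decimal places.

2.01%

T = 2 years.
By CIP, F/S equals the HUF-to-TRY growth ratio: 14.7538/14.427 = 1.0226520.
HUF growth factor: e^(0.0313×2) = 1.0646009.
So the TRY growth factor = 1.0410197.
r = ln(1.0410197)/2 = 0.020100 → 2.01%.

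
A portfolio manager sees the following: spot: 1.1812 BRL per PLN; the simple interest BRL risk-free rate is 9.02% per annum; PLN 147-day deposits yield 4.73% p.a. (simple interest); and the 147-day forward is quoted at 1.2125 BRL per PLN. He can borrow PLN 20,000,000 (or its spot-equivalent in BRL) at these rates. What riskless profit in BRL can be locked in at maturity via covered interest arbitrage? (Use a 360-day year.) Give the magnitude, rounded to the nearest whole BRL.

BRL 224,257

T = 147/360 years.
Route A — deposit PLN, sell forward: 20,000,000 × 1.0193141667 × 1.2125 = BRL 24,718,368.54.
Route B — convert at spot, deposit BRL: 20,000,000 × 1.1812 × 1.0368316667 = BRL 24,494,111.29.
The quoted forward overvalues PLN, so borrow BRL, buy PLN at spot, deposit the PLN at 4.73%, and sell the proceeds forward at 1.2125.
Profit = 24,718,368.54 − 24,494,111.29 = BRL 224,257.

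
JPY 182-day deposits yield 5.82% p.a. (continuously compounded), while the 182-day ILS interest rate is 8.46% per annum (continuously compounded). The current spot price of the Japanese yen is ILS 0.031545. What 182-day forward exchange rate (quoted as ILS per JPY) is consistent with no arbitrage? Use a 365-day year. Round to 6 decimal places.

T = 182/365 years.
ILS accumulates by e^(0.0846×182/365) = 1.0430865.
JPY growth factor: e^(0.0582×182/365) = 1.0294455.
Forward (ILS per JPY) = 0.031545 × 1.0430865 / 1.0294455 = 0.03196300.

0.031963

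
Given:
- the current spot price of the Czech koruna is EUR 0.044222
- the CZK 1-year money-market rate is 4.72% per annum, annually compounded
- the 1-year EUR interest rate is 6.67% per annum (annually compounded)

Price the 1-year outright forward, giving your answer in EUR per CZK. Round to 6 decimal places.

T = 1 year.
EUR growth factor: (1 + 0.0667)^1 = 1.066700.
Growth of 1 CZK over T: (1 + 0.0472)^1 = 1.047200.
So F = 0.044222 × 1.066700 / 1.047200 = 0.04504546 (EUR/CZK).

0.045045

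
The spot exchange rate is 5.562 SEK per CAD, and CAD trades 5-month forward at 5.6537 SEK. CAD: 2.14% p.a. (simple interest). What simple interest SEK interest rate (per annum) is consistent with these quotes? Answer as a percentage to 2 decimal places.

T = 5/12 years.
CIP gives F = S · g_SEK/g_CAD, so g_SEK/g_CAD = 5.6537/5.562 = 1.0164869.
CAD growth factor: 1 + 0.0214×5/12 = 1.0089167.
So the SEK growth factor = 1.0255506.
r = (1.0255506 − 1)/(5/12) = 0.061321 → 6.13%.

6.13%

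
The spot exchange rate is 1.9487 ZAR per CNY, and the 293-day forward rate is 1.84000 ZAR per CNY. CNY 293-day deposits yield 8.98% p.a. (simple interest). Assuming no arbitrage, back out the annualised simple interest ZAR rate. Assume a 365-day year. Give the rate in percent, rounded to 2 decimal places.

T = 293/365 years.
CIP gives F = S · g_ZAR/g_CNY, so g_ZAR/g_CNY = 1.84/1.9487 = 0.9442192.
CNY growth factor: 1 + 0.0898×293/365 = 1.072086.
So the ZAR growth factor = 1.0122842.
(1.0122842 − 1)/T = 0.015303, i.e. 1.53%.

1.53%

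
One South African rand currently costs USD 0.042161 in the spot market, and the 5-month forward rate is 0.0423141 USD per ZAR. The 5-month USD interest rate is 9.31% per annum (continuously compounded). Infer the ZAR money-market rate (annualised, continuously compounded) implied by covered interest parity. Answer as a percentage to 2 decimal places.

8.44%

T = 5/12 years.
CIP gives F = S · g_USD/g_ZAR, so g_USD/g_ZAR = 0.0423141/0.042161 = 1.0036313.
USD growth factor: e^(0.0931×5/12) = 1.0395539.
That pins the ZAR growth at 1.0357926.
Take logs: ln 1.0357926 / (5/12) = 0.084401, so 8.44%.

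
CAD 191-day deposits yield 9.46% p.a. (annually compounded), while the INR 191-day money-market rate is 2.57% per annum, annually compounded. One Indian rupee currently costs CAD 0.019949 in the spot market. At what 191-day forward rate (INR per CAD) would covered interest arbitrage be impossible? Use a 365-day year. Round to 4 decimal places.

T = 191/365 years.
Growth of 1 CAD over T: (1 + 0.0946)^(191/365) = 1.04843592.
INR accumulates by (1 + 0.0257)^(191/365) = 1.01336714.
So F = 0.019949 × 1.04843592 / 1.01336714 = 0.020639359 (CAD/INR).
Quoted the other way: 1/0.020639359 = 48.4511 INR per CAD.

48.4511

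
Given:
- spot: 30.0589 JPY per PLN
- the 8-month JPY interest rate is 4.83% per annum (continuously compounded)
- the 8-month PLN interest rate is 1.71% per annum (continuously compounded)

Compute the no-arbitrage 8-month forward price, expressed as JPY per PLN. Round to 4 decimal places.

T = 8/12 years.
JPY accumulates by e^(0.0483×8/12) = 1.03272403.
Growth of 1 PLN over T: e^(0.0171×8/12) = 1.01146523.
So F = 30.0589 × 1.03272403 / 1.01146523 = 30.690673 (JPY/PLN).

30.6907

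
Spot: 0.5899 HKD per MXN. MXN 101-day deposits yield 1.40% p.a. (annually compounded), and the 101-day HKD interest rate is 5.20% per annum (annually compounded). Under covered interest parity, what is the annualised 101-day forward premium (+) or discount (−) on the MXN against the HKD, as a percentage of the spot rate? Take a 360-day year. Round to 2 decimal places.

+3.70%

T = 101/360 years.
CIP forward (HKD per MXN) = 0.5899 × 1.0143239/1.0039082 = 0.5960203.
(F − S)/S ÷ T = (0.5960203 − 0.5899)/0.5899/(101/360) = 0.036981 → 3.70%.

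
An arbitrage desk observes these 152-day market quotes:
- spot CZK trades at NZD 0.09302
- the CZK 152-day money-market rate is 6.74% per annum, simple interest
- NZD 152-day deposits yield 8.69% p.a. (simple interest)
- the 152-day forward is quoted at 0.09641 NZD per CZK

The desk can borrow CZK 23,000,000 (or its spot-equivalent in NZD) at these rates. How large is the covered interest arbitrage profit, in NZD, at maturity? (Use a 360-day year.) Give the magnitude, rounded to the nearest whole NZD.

NZD 62,574

T = 152/360 years.
Keep in CZK, deliver into the forward: 23,000,000·1.028457778·0.09641 = NZD 2,280,533.13.
Swap to NZD now, deposit: 23,000,000·0.09302·1.036691111 = NZD 2,217,959.16.
The quoted forward overvalues CZK, so borrow NZD, buy CZK at spot, deposit the CZK at 6.74%, and sell the proceeds forward at 0.09641.
Arbitrage profit = |2,280,533.13 − 2,217,959.16| = NZD 62,574.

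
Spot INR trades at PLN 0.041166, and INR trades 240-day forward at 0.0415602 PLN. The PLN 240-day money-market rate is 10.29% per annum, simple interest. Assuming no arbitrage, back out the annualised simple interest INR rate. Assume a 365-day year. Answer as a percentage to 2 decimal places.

8.75%

T = 240/365 years.
CIP gives F = S · g_PLN/g_INR, so g_PLN/g_INR = 0.0415602/0.041166 = 1.0095759.
The PLN side grows by 1 + 0.1029×240/365 = 1.0676603.
That pins the INR growth at 1.0575335.
(1.0575335 − 1)/T = 0.087499, i.e. 8.75%.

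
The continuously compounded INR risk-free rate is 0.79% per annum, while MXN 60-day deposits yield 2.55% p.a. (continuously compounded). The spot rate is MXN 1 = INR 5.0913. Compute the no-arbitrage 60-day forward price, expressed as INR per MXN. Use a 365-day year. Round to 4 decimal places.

T = 60/365 years.
Growth of 1 INR over T: e^(0.0079×60/365) = 1.0012995.
Growth of 1 MXN over T: e^(0.0255×60/365) = 1.0042006.
So F = 5.0913 × 1.0012995 / 1.0042006 = 5.076591 (INR/MXN).

5.0766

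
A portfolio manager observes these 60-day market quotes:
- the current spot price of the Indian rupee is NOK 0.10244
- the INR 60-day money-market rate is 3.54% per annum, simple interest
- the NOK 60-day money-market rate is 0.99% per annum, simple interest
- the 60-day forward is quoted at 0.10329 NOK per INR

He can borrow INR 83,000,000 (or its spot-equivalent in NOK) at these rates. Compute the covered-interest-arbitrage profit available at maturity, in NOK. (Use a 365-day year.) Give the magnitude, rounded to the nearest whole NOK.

T = 60/365 years.
Invest the INR and cover forward: 83,000,000 × 1.005819178 × 0.10329 = NOK 8,622,958.22.
Convert at spot and invest in NOK: 83,000,000 × 0.10244 × 1.001627397 = NOK 8,516,356.98.
The quoted forward overvalues INR, so borrow NOK, buy INR at spot, deposit the INR at 3.54%, and sell the proceeds forward at 0.10329.
The gap between the two covered legs is NOK 106,601.

NOK 106,601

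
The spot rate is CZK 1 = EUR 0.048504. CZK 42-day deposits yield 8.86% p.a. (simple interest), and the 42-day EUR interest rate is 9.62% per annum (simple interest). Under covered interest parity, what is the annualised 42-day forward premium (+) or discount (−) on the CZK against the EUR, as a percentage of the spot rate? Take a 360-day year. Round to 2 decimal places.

T = 42/360 years.
CIP forward (EUR per CZK) = 0.048504 × 1.0112233/1.0103367 = 0.048546564.
(F − S)/S ÷ T = (0.048546564 − 0.048504)/0.048504/(42/360) = 0.007522 → 0.75%.

+0.75%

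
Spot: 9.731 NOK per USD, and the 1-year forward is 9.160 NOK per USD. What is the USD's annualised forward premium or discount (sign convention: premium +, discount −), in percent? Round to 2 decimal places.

-5.87%

T = 1 year.
Period premium: (9.160 − 9.731)/9.731 = -0.0586785.
Per annum: -0.0586785 / 1 = -0.058679 = -5.87%.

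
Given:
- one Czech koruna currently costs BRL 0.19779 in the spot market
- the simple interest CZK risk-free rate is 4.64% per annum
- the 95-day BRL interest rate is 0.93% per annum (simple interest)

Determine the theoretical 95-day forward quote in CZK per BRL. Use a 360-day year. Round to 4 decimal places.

T = 95/360 years.
BRL growth factor: 1 + 0.0093×95/360 = 1.0024542.
CZK accumulates by 1 + 0.0464×95/360 = 1.0122444.
Forward (BRL per CZK) = 0.19779 × 1.0024542 / 1.0122444 = 0.1958770.
Invert for CZK per BRL: 1 / 0.1958770 = 5.1052.

5.1052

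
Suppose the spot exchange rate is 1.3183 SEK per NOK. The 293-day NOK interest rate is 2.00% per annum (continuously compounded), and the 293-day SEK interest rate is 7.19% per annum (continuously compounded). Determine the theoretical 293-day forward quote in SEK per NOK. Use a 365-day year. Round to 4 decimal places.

1.3744

T = 293/365 years.
SEK accumulates by e^(0.0719×293/365) = 1.0594151.
Growth of 1 NOK over T: e^(0.0200×293/365) = 1.0161844.
CIP: F = S · (grow SEK)/(grow NOK) = 1.3183 × 1.0594151/1.0161844 = 1.374383 SEK per NOK.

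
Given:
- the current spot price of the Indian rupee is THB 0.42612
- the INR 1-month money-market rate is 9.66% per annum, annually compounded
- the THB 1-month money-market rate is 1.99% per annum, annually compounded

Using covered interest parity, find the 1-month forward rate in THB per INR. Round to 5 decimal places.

T = 1/12 years.
Growth of 1 THB over T: (1 + 0.0199)^(1/12) = 1.0016434.
INR accumulates by (1 + 0.0966)^(1/12) = 1.0077141.
Forward (THB per INR) = 0.42612 × 1.0016434 / 1.0077141 = 0.4235530.

0.42355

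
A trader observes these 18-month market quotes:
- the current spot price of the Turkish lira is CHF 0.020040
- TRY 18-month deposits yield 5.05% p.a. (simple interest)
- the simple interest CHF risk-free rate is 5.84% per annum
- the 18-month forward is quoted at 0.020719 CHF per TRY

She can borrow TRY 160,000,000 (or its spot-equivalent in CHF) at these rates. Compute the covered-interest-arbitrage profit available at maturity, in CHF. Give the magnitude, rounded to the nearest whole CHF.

CHF 78,874

T = 18/12 years.
Route A — deposit TRY, sell forward: 160,000,000 × 1.075750 × 0.020719 = CHF 3,566,154.28.
Route B — convert at spot, deposit CHF: 160,000,000 × 0.020040 × 1.087600 = CHF 3,487,280.64.
The quoted forward overvalues TRY, so borrow CHF, buy TRY at spot, deposit the TRY at 5.05%, and sell the proceeds forward at 0.020719.
Arbitrage profit = |3,566,154.28 − 3,487,280.64| = CHF 78,874.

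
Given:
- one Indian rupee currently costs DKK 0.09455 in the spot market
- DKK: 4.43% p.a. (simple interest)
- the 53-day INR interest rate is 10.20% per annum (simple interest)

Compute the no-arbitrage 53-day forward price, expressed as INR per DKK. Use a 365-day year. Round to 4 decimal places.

10.6645

T = 53/365 years.
DKK accumulates by 1 + 0.0443×53/365 = 1.0064326.
Growth of 1 INR over T: 1 + 0.1020×53/365 = 1.01481096.
CIP: F = S · (grow DKK)/(grow INR) = 0.09455 × 1.0064326/1.01481096 = 0.093769388 DKK per INR.
Quoted the other way: 1/0.093769388 = 10.6645 INR per DKK.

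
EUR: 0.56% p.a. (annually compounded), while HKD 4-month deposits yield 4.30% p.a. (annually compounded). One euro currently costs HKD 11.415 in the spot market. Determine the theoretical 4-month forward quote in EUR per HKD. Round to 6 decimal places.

T = 4/12 years.
Growth of 1 HKD over T: (1 + 0.0430)^(4/12) = 1.0141327.
EUR growth factor: (1 + 0.0056)^(4/12) = 1.0018632.
CIP: F = S · (grow HKD)/(grow EUR) = 11.415 × 1.0141327/1.0018632 = 11.55480 HKD per EUR.
Quoted the other way: 1/11.55480 = 0.086544 EUR per HKD.

0.086544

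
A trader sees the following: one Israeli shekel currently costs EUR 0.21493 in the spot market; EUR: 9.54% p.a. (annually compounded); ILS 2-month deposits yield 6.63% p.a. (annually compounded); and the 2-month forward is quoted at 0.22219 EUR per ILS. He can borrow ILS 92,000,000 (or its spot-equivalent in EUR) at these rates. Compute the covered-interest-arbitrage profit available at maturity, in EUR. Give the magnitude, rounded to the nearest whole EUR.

T = 2/12 years.
Invest the ILS and cover forward: 92,000,000 × 1.0107565589 × 0.22219 = EUR 20,661,359.98.
Convert at spot and invest in EUR: 92,000,000 × 0.21493 × 1.0153025013 = EUR 20,076,144.93.
The quoted forward overvalues ILS, so borrow EUR, buy ILS at spot, deposit the ILS at 6.63%, and sell the proceeds forward at 0.22219.
Arbitrage profit = |20,661,359.98 − 20,076,144.93| = EUR 585,215.

EUR 585,215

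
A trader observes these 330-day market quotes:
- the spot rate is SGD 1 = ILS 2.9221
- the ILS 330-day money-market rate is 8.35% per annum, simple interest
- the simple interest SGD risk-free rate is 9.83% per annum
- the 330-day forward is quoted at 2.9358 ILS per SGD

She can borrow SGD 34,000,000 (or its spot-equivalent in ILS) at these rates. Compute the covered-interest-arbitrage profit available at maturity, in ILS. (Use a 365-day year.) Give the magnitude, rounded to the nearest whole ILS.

T = 330/365 years.
Route A — deposit SGD, sell forward: 34,000,000 × 1.0888739726 × 2.9358 = ILS 108,688,351.10.
Route B — convert at spot, deposit ILS: 34,000,000 × 2.9221 × 1.0754931507 = ILS 106,851,750.21.
The quoted forward overvalues SGD, so borrow ILS, buy SGD at spot, deposit the SGD at 9.83%, and sell the proceeds forward at 2.9358.
Profit = 108,688,351.10 − 106,851,750.21 = ILS 1,836,601.

ILS 1,836,601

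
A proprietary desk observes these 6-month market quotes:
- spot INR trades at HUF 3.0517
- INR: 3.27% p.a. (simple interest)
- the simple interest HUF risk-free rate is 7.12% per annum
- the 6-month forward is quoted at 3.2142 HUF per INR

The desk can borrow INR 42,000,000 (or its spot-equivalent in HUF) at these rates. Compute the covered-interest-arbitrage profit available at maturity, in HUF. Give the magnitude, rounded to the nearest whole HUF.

T = 6/12 years.
Route A — deposit INR, sell forward: 42,000,000 × 1.016350 × 3.2142 = HUF 137,203,591.14.
Route B — convert at spot, deposit HUF: 42,000,000 × 3.0517 × 1.035600 = HUF 132,734,301.84.
The quoted forward overvalues INR, so borrow HUF, buy INR at spot, deposit the INR at 3.27%, and sell the proceeds forward at 3.2142.
The gap between the two covered legs is HUF 4,469,289.

HUF 4,469,289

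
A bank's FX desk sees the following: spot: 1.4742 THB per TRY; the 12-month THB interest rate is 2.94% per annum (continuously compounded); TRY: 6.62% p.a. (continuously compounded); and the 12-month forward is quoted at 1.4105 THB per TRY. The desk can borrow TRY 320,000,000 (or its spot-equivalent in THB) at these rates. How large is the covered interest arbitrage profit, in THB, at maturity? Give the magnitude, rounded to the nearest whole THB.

THB 3,567,913

T = 1 year.
Keep in TRY, deliver into the forward: 320,000,000·1.06844038388·1.4105 = THB 482,251,251.67.
Swap to THB now, deposit: 320,000,000·1.4742·1.02983644668 = THB 485,819,164.70.
The quoted forward undervalues TRY, so borrow TRY, convert to THB at spot, deposit the THB at 2.94%, and buy TRY forward at 1.4105 to cover the loan.
Profit = 485,819,164.70 − 482,251,251.67 = THB 3,567,913.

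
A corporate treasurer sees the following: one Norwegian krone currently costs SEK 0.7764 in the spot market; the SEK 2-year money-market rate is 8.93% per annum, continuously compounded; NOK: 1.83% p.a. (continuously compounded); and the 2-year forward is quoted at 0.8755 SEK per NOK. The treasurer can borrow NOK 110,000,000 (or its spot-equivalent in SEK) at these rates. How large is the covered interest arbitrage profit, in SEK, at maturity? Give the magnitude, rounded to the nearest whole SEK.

T = 2 years.
Invest the NOK and cover forward: 110,000,000 × 1.0372780266 × 0.8755 = SEK 99,895,060.35.
Convert at spot and invest in SEK: 110,000,000 × 0.7764 × 1.1955424315 = SEK 102,104,105.82.
The quoted forward undervalues NOK, so borrow NOK, convert to SEK at spot, deposit the SEK at 8.93%, and buy NOK forward at 0.8755 to cover the loan.
The gap between the two covered legs is SEK 2,209,045.

SEK 2,209,045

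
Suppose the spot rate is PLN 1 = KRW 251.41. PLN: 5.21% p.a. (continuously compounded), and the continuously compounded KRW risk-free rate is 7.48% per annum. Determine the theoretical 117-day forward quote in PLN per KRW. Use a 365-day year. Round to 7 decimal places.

T = 117/365 years.
Growth of 1 KRW over T: e^(0.0748×117/365) = 1.0242667.
PLN accumulates by e^(0.0521×117/365) = 1.0168408.
So F = 251.41 × 1.0242667 / 1.0168408 = 253.2460 (KRW/PLN).
Quoted the other way: 1/253.2460 = 0.0039487 PLN per KRW.

0.0039487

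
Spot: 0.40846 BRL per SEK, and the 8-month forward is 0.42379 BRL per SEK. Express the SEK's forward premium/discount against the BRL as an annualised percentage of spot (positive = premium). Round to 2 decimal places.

T = 8/12 years.
SEK trades forward at +3.75312% vs spot over the period.
×(1/T) gives 5.63% p.a.

+5.63%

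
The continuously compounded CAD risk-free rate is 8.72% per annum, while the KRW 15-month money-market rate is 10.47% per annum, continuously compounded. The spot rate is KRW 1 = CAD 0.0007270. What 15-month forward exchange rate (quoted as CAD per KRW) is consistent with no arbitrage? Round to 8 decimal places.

T = 15/12 years.
CAD growth factor: e^(0.0872×15/12) = 1.1151624.
Growth of 1 KRW over T: e^(0.1047×15/12) = 1.1398253.
CIP: F = S · (grow CAD)/(grow KRW) = 0.000727 × 1.1151624/1.1398253 = 0.0007112696 CAD per KRW.

0.00071127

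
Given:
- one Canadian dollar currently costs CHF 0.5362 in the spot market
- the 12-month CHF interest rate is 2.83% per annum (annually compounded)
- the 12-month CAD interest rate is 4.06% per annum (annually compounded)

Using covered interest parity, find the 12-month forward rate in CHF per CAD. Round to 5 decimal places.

T = 1 year.
CHF accumulates by (1 + 0.0283)^1 = 1.028300.
CAD growth factor: (1 + 0.0406)^1 = 1.040600.
So F = 0.5362 × 1.028300 / 1.040600 = 0.5298621 (CHF/CAD).

0.52986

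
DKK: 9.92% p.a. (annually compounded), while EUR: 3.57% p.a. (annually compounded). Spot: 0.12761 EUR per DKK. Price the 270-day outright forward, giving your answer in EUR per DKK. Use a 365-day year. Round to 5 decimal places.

T = 270/365 years.
EUR accumulates by (1 + 0.0357)^(270/365) = 1.0262873.
DKK accumulates by (1 + 0.0992)^(270/365) = 1.0724709.
So F = 0.12761 × 1.0262873 / 1.0724709 = 0.1221148 (EUR/DKK).

0.12211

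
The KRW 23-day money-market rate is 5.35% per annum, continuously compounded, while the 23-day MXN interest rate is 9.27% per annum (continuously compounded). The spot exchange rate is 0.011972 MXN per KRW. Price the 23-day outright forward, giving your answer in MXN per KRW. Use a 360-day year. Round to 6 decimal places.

T = 23/360 years.
MXN accumulates by e^(0.0927×23/360) = 1.0059401.
Growth of 1 KRW over T: e^(0.0535×23/360) = 1.0034239.
So F = 0.011972 × 1.0059401 / 1.0034239 = 0.01200202 (MXN/KRW).

0.012002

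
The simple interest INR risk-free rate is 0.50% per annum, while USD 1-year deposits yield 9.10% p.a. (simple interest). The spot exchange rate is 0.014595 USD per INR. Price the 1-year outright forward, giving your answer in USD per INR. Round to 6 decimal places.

T = 1 year.
Growth of 1 USD over T: 1 + 0.0910×1 = 1.091000.
Growth of 1 INR over T: 1 + 0.0050×1 = 1.005000.
Forward (USD per INR) = 0.014595 × 1.091000 / 1.005000 = 0.01584393.

0.015844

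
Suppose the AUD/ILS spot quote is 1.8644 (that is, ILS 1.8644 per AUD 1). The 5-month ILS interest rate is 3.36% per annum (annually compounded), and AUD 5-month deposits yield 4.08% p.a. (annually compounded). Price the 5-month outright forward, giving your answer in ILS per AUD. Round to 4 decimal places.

1.8590

T = 5/12 years.
ILS accumulates by (1 + 0.0336)^(5/12) = 1.0138652.
Growth of 1 AUD over T: (1 + 0.0408)^(5/12) = 1.0168019.
Forward (ILS per AUD) = 1.8644 × 1.0138652 / 1.0168019 = 1.859015.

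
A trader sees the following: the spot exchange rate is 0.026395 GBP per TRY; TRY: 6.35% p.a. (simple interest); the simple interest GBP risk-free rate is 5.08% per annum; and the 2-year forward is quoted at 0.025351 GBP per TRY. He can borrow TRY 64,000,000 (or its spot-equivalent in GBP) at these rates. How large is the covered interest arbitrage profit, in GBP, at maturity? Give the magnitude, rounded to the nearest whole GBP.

GBP 32,394

T = 2 years.
Route A — deposit TRY, sell forward: 64,000,000 × 1.127000 × 0.025351 = GBP 1,828,516.93.
Route B — convert at spot, deposit GBP: 64,000,000 × 0.026395 × 1.101600 = GBP 1,860,910.85.
The quoted forward undervalues TRY, so borrow TRY, convert to GBP at spot, deposit the GBP at 5.08%, and buy TRY forward at 0.025351 to cover the loan.
Profit = 1,860,910.85 − 1,828,516.93 = GBP 32,394.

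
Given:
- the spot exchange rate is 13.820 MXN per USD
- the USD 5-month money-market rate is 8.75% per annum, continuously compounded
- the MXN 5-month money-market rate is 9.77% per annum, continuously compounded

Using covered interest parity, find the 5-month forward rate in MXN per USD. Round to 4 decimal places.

T = 5/12 years.
Growth of 1 MXN over T: e^(0.0977×5/12) = 1.04154828.
USD accumulates by e^(0.0875×5/12) = 1.03713109.
So F = 13.82 × 1.04154828 / 1.03713109 = 13.878860 (MXN/USD).

13.8789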